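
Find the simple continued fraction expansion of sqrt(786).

[28; (28, 56)]

Write x_i = (sqrt(786) + m_i)/d_i with (m_0, d_0) = (0, 1). a_0 = floor(sqrt(786)) = 28, since 28^2 = 784 <= 786 < 841 = 29^2.
Iterate m_{i+1} = d_i*a_i - m_i, d_{i+1} = (786 - m_{i+1}^2)/d_i, a_{i+1} = floor((a_0 + m_{i+1})/d_{i+1}):
  m_1 = 1*28 - 0 = 28, d_1 = (786 - 28^2)/1 = 2/1 = 2, a_1 = floor((28 + 28)/2) = 28.
  m_2 = 2*28 - 28 = 28, d_2 = (786 - 28^2)/2 = 2/2 = 1, a_2 = floor((28 + 28)/1) = 56.
  m_3 = 1*56 - 28 = 28, d_3 = (786 - 28^2)/1 = 2/1 = 2: (m_3, d_3) = (m_1, d_1) = (28, 2), so from here the quotients repeat a_1, a_2; the period length is 2.
Hence the expansion of sqrt(786) is a_0 = 28 followed by the repeating block 28, 56 (period 2).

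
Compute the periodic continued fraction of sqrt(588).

Write x_i = (sqrt(588) + m_i)/d_i with (m_0, d_0) = (0, 1). a_0 = floor(sqrt(588)) = 24, since 24^2 = 576 <= 588 < 625 = 25^2.
Iterate m_{i+1} = d_i*a_i - m_i, d_{i+1} = (588 - m_{i+1}^2)/d_i, a_{i+1} = floor((a_0 + m_{i+1})/d_{i+1}):
  m_1 = 1*24 - 0 = 24, d_1 = (588 - 24^2)/1 = 12/1 = 12, a_1 = floor((24 + 24)/12) = 4.
  m_2 = 12*4 - 24 = 24, d_2 = (588 - 24^2)/12 = 12/12 = 1, a_2 = floor((24 + 24)/1) = 48.
  m_3 = 1*48 - 24 = 24, d_3 = (588 - 24^2)/1 = 12/1 = 12: (m_3, d_3) = (m_1, d_1) = (24, 12), so from here the quotients repeat a_1, a_2; the period length is 2.
Hence the expansion of sqrt(588) is a_0 = 24 followed by the repeating block 4, 48 (period 2).

[24; (4, 48)]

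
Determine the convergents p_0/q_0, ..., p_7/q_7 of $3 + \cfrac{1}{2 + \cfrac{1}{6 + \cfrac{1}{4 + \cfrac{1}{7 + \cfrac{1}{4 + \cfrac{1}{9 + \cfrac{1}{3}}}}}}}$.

Using the convergent recurrence p_i = a_i*p_{i-1} + p_{i-2}, q_i = a_i*q_{i-1} + q_{i-2} with p_{-2}=0, p_{-1}=1, q_{-2}=1, q_{-1}=0:
  i=0: a_0=3, p_0 = 3*1 + 0 = 3, q_0 = 3*0 + 1 = 1.
  i=1: a_1=2, p_1 = 2*3 + 1 = 7, q_1 = 2*1 + 0 = 2.
  i=2: a_2=6, p_2 = 6*7 + 3 = 45, q_2 = 6*2 + 1 = 13.
  i=3: a_3=4, p_3 = 4*45 + 7 = 187, q_3 = 4*13 + 2 = 54.
  i=4: a_4=7, p_4 = 7*187 + 45 = 1354, q_4 = 7*54 + 13 = 391.
  i=5: a_5=4, p_5 = 4*1354 + 187 = 5603, q_5 = 4*391 + 54 = 1618.
  i=6: a_6=9, p_6 = 9*5603 + 1354 = 51781, q_6 = 9*1618 + 391 = 14953.
  i=7: a_7=3, p_7 = 3*51781 + 5603 = 160946, q_7 = 3*14953 + 1618 = 46477.

3/1, 7/2, 45/13, 187/54, 1354/391, 5603/1618, 51781/14953, 160946/46477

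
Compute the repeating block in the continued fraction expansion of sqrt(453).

[21; (3, 1, 1, 10, 14, 10, 1, 1, 3, 42)]

Write x_i = (sqrt(453) + m_i)/d_i with (m_0, d_0) = (0, 1). a_0 = floor(sqrt(453)) = 21, since 21^2 = 441 <= 453 < 484 = 22^2.
Iterate m_{i+1} = d_i*a_i - m_i, d_{i+1} = (453 - m_{i+1}^2)/d_i, a_{i+1} = floor((a_0 + m_{i+1})/d_{i+1}):
  m_1 = 1*21 - 0 = 21, d_1 = (453 - 21^2)/1 = 12/1 = 12, a_1 = floor((21 + 21)/12) = 3.
  m_2 = 12*3 - 21 = 15, d_2 = (453 - 15^2)/12 = 228/12 = 19, a_2 = floor((21 + 15)/19) = 1.
  m_3 = 19*1 - 15 = 4, d_3 = (453 - 4^2)/19 = 437/19 = 23, a_3 = floor((21 + 4)/23) = 1.
  m_4 = 23*1 - 4 = 19, d_4 = (453 - 19^2)/23 = 92/23 = 4, a_4 = floor((21 + 19)/4) = 10.
  m_5 = 4*10 - 19 = 21, d_5 = (453 - 21^2)/4 = 12/4 = 3, a_5 = floor((21 + 21)/3) = 14.
  m_6 = 3*14 - 21 = 21, d_6 = (453 - 21^2)/3 = 12/3 = 4, a_6 = floor((21 + 21)/4) = 10.
  m_7 = 4*10 - 21 = 19, d_7 = (453 - 19^2)/4 = 92/4 = 23, a_7 = floor((21 + 19)/23) = 1.
  m_8 = 23*1 - 19 = 4, d_8 = (453 - 4^2)/23 = 437/23 = 19, a_8 = floor((21 + 4)/19) = 1.
  m_9 = 19*1 - 4 = 15, d_9 = (453 - 15^2)/19 = 228/19 = 12, a_9 = floor((21 + 15)/12) = 3.
  m_10 = 12*3 - 15 = 21, d_10 = (453 - 21^2)/12 = 12/12 = 1, a_10 = floor((21 + 21)/1) = 42.
  m_11 = 1*42 - 21 = 21, d_11 = (453 - 21^2)/1 = 12/1 = 12: (m_11, d_11) = (m_1, d_1) = (21, 12), so from here the quotients repeat a_1, ..., a_10; the period length is 10.
Hence the expansion of sqrt(453) is a_0 = 21 followed by the repeating block 3, 1, 1, 10, 14, 10, 1, 1, 3, 42 (period 10).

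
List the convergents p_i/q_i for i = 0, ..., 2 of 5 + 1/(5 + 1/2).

Using the convergent recurrence p_i = a_i*p_{i-1} + p_{i-2}, q_i = a_i*q_{i-1} + q_{i-2} with p_{-2}=0, p_{-1}=1, q_{-2}=1, q_{-1}=0:
  i=0: a_0=5, p_0 = 5*1 + 0 = 5, q_0 = 5*0 + 1 = 1.
  i=1: a_1=5, p_1 = 5*5 + 1 = 26, q_1 = 5*1 + 0 = 5.
  i=2: a_2=2, p_2 = 2*26 + 5 = 57, q_2 = 2*5 + 1 = 11.

5/1, 26/5, 57/11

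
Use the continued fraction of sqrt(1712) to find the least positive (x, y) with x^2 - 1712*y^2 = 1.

(x, y) = (1850887, 44733)

First expand sqrt(1712) as a continued fraction. With x_i = (sqrt(1712) + m_i)/d_i and (m_0, d_0) = (0, 1): a_0 = floor(sqrt(1712)) = 41, since 41^2 = 1681 <= 1712 < 1764 = 42^2.
Iterate m_{i+1} = d_i*a_i - m_i, d_{i+1} = (1712 - m_{i+1}^2)/d_i, a_{i+1} = floor((a_0 + m_{i+1})/d_{i+1}):
  m_1 = 1*41 - 0 = 41, d_1 = (1712 - 41^2)/1 = 31/1 = 31, a_1 = floor((41 + 41)/31) = 2.
  m_2 = 31*2 - 41 = 21, d_2 = (1712 - 21^2)/31 = 1271/31 = 41, a_2 = floor((41 + 21)/41) = 1.
  m_3 = 41*1 - 21 = 20, d_3 = (1712 - 20^2)/41 = 1312/41 = 32, a_3 = floor((41 + 20)/32) = 1.
  m_4 = 32*1 - 20 = 12, d_4 = (1712 - 12^2)/32 = 1568/32 = 49, a_4 = floor((41 + 12)/49) = 1.
  m_5 = 49*1 - 12 = 37, d_5 = (1712 - 37^2)/49 = 343/49 = 7, a_5 = floor((41 + 37)/7) = 11.
  m_6 = 7*11 - 37 = 40, d_6 = (1712 - 40^2)/7 = 112/7 = 16, a_6 = floor((41 + 40)/16) = 5.
  m_7 = 16*5 - 40 = 40, d_7 = (1712 - 40^2)/16 = 112/16 = 7, a_7 = floor((41 + 40)/7) = 11.
  m_8 = 7*11 - 40 = 37, d_8 = (1712 - 37^2)/7 = 343/7 = 49, a_8 = floor((41 + 37)/49) = 1.
  m_9 = 49*1 - 37 = 12, d_9 = (1712 - 12^2)/49 = 1568/49 = 32, a_9 = floor((41 + 12)/32) = 1.
  m_10 = 32*1 - 12 = 20, d_10 = (1712 - 20^2)/32 = 1312/32 = 41, a_10 = floor((41 + 20)/41) = 1.
  m_11 = 41*1 - 20 = 21, d_11 = (1712 - 21^2)/41 = 1271/41 = 31, a_11 = floor((41 + 21)/31) = 2.
  m_12 = 31*2 - 21 = 41, d_12 = (1712 - 41^2)/31 = 31/31 = 1, a_12 = floor((41 + 41)/1) = 82.
  m_13 = 1*82 - 41 = 41, d_13 = (1712 - 41^2)/1 = 31/1 = 31: (m_13, d_13) = (m_1, d_1) = (41, 31), so from here the quotients repeat a_1, ..., a_12; the period length is 12.
So sqrt(1712) = [41; (2, 1, 1, 1, 11, 5, 11, 1, 1, 1, 2, 82)] with period length k = 12.
k is even, so the fundamental solution of x^2 - 1712y^2 = 1 is (p_{k-1}, q_{k-1}) = (p_11, q_11); compute convergents through index 11.
Convergents (p_i = a_i*p_{i-1} + p_{i-2}, q_i = a_i*q_{i-1} + q_{i-2} with p_{-2}=0, p_{-1}=1, q_{-2}=1, q_{-1}=0):
  i=0: a_0=41, p_0 = 41*1 + 0 = 41, q_0 = 41*0 + 1 = 1.
  i=1: a_1=2, p_1 = 2*41 + 1 = 83, q_1 = 2*1 + 0 = 2.
  i=2: a_2=1, p_2 = 1*83 + 41 = 124, q_2 = 1*2 + 1 = 3.
  i=3: a_3=1, p_3 = 1*124 + 83 = 207, q_3 = 1*3 + 2 = 5.
  i=4: a_4=1, p_4 = 1*207 + 124 = 331, q_4 = 1*5 + 3 = 8.
  i=5: a_5=11, p_5 = 11*331 + 207 = 3848, q_5 = 11*8 + 5 = 93.
  i=6: a_6=5, p_6 = 5*3848 + 331 = 19571, q_6 = 5*93 + 8 = 473.
  i=7: a_7=11, p_7 = 11*19571 + 3848 = 219129, q_7 = 11*473 + 93 = 5296.
  i=8: a_8=1, p_8 = 1*219129 + 19571 = 238700, q_8 = 1*5296 + 473 = 5769.
  i=9: a_9=1, p_9 = 1*238700 + 219129 = 457829, q_9 = 1*5769 + 5296 = 11065.
  i=10: a_10=1, p_10 = 1*457829 + 238700 = 696529, q_10 = 1*11065 + 5769 = 16834.
  i=11: a_11=2, p_11 = 2*696529 + 457829 = 1850887, q_11 = 2*16834 + 11065 = 44733.
Check: 1850887^2 - 1712*44733^2 = 3425782686769 - 3425782686768 = 1, so (x, y) = (1850887, 44733) solves the equation, and by the theorem it is the least positive solution.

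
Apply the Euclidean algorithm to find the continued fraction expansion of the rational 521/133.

[3; 1, 11, 11]

Run the Euclidean algorithm on 521 and 133; the successive quotients are the partial quotients a_0, a_1, ... (each step inverts the fractional part left over by the previous one):
  521 = 3*133 + 122, so a_0 = 3.
  133 = 1*122 + 11, so a_1 = 1.
  122 = 11*11 + 1, so a_2 = 11.
  11 = 11*1 + 0, so a_3 = 11.
The remainder reaches 0 after 4 divisions, so the expansion has 4 partial quotients, read off in order.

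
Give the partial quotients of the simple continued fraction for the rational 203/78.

[2; 1, 1, 1, 1, 15]

Run the Euclidean algorithm on 203 and 78; the successive quotients are the partial quotients a_0, a_1, ... (each step inverts the fractional part left over by the previous one):
  203 = 2*78 + 47, so a_0 = 2.
  78 = 1*47 + 31, so a_1 = 1.
  47 = 1*31 + 16, so a_2 = 1.
  31 = 1*16 + 15, so a_3 = 1.
  16 = 1*15 + 1, so a_4 = 1.
  15 = 15*1 + 0, so a_5 = 15.
The remainder reaches 0 after 6 divisions, so the expansion has 6 partial quotients, read off in order.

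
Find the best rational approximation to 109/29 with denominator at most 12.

15/4

Expand x = 109/29 as a continued fraction with the Euclidean algorithm:
  109 = 3*29 + 22, so a_0 = 3.
  29 = 1*22 + 7, so a_1 = 1.
  22 = 3*7 + 1, so a_2 = 3.
  7 = 7*1 + 0, so a_3 = 7.
so x = [3; 1, 3, 7].
Convergents (p_i = a_i*p_{i-1} + p_{i-2}, q_i = a_i*q_{i-1} + q_{i-2} with p_{-2}=0, p_{-1}=1, q_{-2}=1, q_{-1}=0), until the denominator exceeds 12:
  i=0: a_0=3, p_0 = 3*1 + 0 = 3, q_0 = 3*0 + 1 = 1.
  i=1: a_1=1, p_1 = 1*3 + 1 = 4, q_1 = 1*1 + 0 = 1.
  i=2: a_2=3, p_2 = 3*4 + 3 = 15, q_2 = 3*1 + 1 = 4.
  i=3: a_3=7, p_3 = 7*15 + 4 = 109, q_3 = 7*4 + 1 = 29.
q_3 = 29 > 12, so the last convergent with denominator <= 12 is p_2/q_2 = 15/4.
The closest fraction with denominator <= 12 is either p_2/q_2 or the intermediate fraction (k*p_2 + p_1)/(k*q_2 + q_1) with the largest k >= 1 whose denominator stays <= 12; these approach x as k grows, and every other convergent or intermediate fraction in range is farther away.
Largest k: floor((12 - q_1)/q_2) = floor((12 - 1)/4) = 2.
That gives (2*15 + 4)/(2*4 + 1) = 34/9.
Compare the errors: |x - 15/4| = |109*4 - 15*29|/(29*4) = 1/116, and |x - 34/9| = |109*9 - 34*29|/(29*9) = 5/261.
Cross-multiplying, 1*261 = 261 < 580 = 5*116, so 1/116 is smaller: the convergent 15/4 is closer to x than 34/9.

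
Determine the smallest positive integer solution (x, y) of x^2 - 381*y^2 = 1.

(x, y) = (1015, 52)

First expand sqrt(381) as a continued fraction. With x_i = (sqrt(381) + m_i)/d_i and (m_0, d_0) = (0, 1): a_0 = floor(sqrt(381)) = 19, since 19^2 = 361 <= 381 < 400 = 20^2.
Iterate m_{i+1} = d_i*a_i - m_i, d_{i+1} = (381 - m_{i+1}^2)/d_i, a_{i+1} = floor((a_0 + m_{i+1})/d_{i+1}):
  m_1 = 1*19 - 0 = 19, d_1 = (381 - 19^2)/1 = 20/1 = 20, a_1 = floor((19 + 19)/20) = 1.
  m_2 = 20*1 - 19 = 1, d_2 = (381 - 1^2)/20 = 380/20 = 19, a_2 = floor((19 + 1)/19) = 1.
  m_3 = 19*1 - 1 = 18, d_3 = (381 - 18^2)/19 = 57/19 = 3, a_3 = floor((19 + 18)/3) = 12.
  m_4 = 3*12 - 18 = 18, d_4 = (381 - 18^2)/3 = 57/3 = 19, a_4 = floor((19 + 18)/19) = 1.
  m_5 = 19*1 - 18 = 1, d_5 = (381 - 1^2)/19 = 380/19 = 20, a_5 = floor((19 + 1)/20) = 1.
  m_6 = 20*1 - 1 = 19, d_6 = (381 - 19^2)/20 = 20/20 = 1, a_6 = floor((19 + 19)/1) = 38.
  m_7 = 1*38 - 19 = 19, d_7 = (381 - 19^2)/1 = 20/1 = 20: (m_7, d_7) = (m_1, d_1) = (19, 20), so from here the quotients repeat a_1, ..., a_6; the period length is 6.
So sqrt(381) = [19; (1, 1, 12, 1, 1, 38)] with period length k = 6.
k is even, so the fundamental solution of x^2 - 381y^2 = 1 is (p_{k-1}, q_{k-1}) = (p_5, q_5); compute convergents through index 5.
Convergents (p_i = a_i*p_{i-1} + p_{i-2}, q_i = a_i*q_{i-1} + q_{i-2} with p_{-2}=0, p_{-1}=1, q_{-2}=1, q_{-1}=0):
  i=0: a_0=19, p_0 = 19*1 + 0 = 19, q_0 = 19*0 + 1 = 1.
  i=1: a_1=1, p_1 = 1*19 + 1 = 20, q_1 = 1*1 + 0 = 1.
  i=2: a_2=1, p_2 = 1*20 + 19 = 39, q_2 = 1*1 + 1 = 2.
  i=3: a_3=12, p_3 = 12*39 + 20 = 488, q_3 = 12*2 + 1 = 25.
  i=4: a_4=1, p_4 = 1*488 + 39 = 527, q_4 = 1*25 + 2 = 27.
  i=5: a_5=1, p_5 = 1*527 + 488 = 1015, q_5 = 1*27 + 25 = 52.
Check: 1015^2 - 381*52^2 = 1030225 - 1030224 = 1, so (x, y) = (1015, 52) solves the equation, and by the theorem it is the least positive solution.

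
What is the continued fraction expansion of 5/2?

Run the Euclidean algorithm on 5 and 2; the successive quotients are the partial quotients a_0, a_1, ... (each step inverts the fractional part left over by the previous one):
  5 = 2*2 + 1, so a_0 = 2.
  2 = 2*1 + 0, so a_1 = 2.
The remainder reaches 0 after 2 divisions, so the expansion has 2 partial quotients, read off in order.

[2; 2]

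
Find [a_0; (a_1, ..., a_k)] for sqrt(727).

[26; (1, 25, 1, 52)]

Write x_i = (sqrt(727) + m_i)/d_i with (m_0, d_0) = (0, 1). a_0 = floor(sqrt(727)) = 26, since 26^2 = 676 <= 727 < 729 = 27^2.
Iterate m_{i+1} = d_i*a_i - m_i, d_{i+1} = (727 - m_{i+1}^2)/d_i, a_{i+1} = floor((a_0 + m_{i+1})/d_{i+1}):
  m_1 = 1*26 - 0 = 26, d_1 = (727 - 26^2)/1 = 51/1 = 51, a_1 = floor((26 + 26)/51) = 1.
  m_2 = 51*1 - 26 = 25, d_2 = (727 - 25^2)/51 = 102/51 = 2, a_2 = floor((26 + 25)/2) = 25.
  m_3 = 2*25 - 25 = 25, d_3 = (727 - 25^2)/2 = 102/2 = 51, a_3 = floor((26 + 25)/51) = 1.
  m_4 = 51*1 - 25 = 26, d_4 = (727 - 26^2)/51 = 51/51 = 1, a_4 = floor((26 + 26)/1) = 52.
  m_5 = 1*52 - 26 = 26, d_5 = (727 - 26^2)/1 = 51/1 = 51: (m_5, d_5) = (m_1, d_1) = (26, 51), so from here the quotients repeat a_1, ..., a_4; the period length is 4.
Hence the expansion of sqrt(727) is a_0 = 26 followed by the repeating block 1, 25, 1, 52 (period 4).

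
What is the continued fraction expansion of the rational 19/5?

[3; 1, 4]

Run the Euclidean algorithm on 19 and 5; the successive quotients are the partial quotients a_0, a_1, ... (each step inverts the fractional part left over by the previous one):
  19 = 3*5 + 4, so a_0 = 3.
  5 = 1*4 + 1, so a_1 = 1.
  4 = 4*1 + 0, so a_2 = 4.
The remainder reaches 0 after 3 divisions, so the expansion has 3 partial quotients, read off in order.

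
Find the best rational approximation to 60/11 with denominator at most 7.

Expand x = 60/11 as a continued fraction with the Euclidean algorithm:
  60 = 5*11 + 5, so a_0 = 5.
  11 = 2*5 + 1, so a_1 = 2.
  5 = 5*1 + 0, so a_2 = 5.
so x = [5; 2, 5].
Convergents (p_i = a_i*p_{i-1} + p_{i-2}, q_i = a_i*q_{i-1} + q_{i-2} with p_{-2}=0, p_{-1}=1, q_{-2}=1, q_{-1}=0), until the denominator exceeds 7:
  i=0: a_0=5, p_0 = 5*1 + 0 = 5, q_0 = 5*0 + 1 = 1.
  i=1: a_1=2, p_1 = 2*5 + 1 = 11, q_1 = 2*1 + 0 = 2.
  i=2: a_2=5, p_2 = 5*11 + 5 = 60, q_2 = 5*2 + 1 = 11.
q_2 = 11 > 7, so the last convergent with denominator <= 7 is p_1/q_1 = 11/2.
The closest fraction with denominator <= 7 is either p_1/q_1 or the intermediate fraction (k*p_1 + p_0)/(k*q_1 + q_0) with the largest k >= 1 whose denominator stays <= 7; these approach x as k grows, and every other convergent or intermediate fraction in range is farther away.
Largest k: floor((7 - q_0)/q_1) = floor((7 - 1)/2) = 3.
That gives (3*11 + 5)/(3*2 + 1) = 38/7.
Compare the errors: |x - 11/2| = |60*2 - 11*11|/(11*2) = 1/22, and |x - 38/7| = |60*7 - 38*11|/(11*7) = 2/77.
Cross-multiplying, 2*22 = 44 < 77 = 1*77, so 2/77 is smaller: the intermediate fraction 38/7 is closer to x than 11/2.

38/7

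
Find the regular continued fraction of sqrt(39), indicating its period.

Write x_i = (sqrt(39) + m_i)/d_i with (m_0, d_0) = (0, 1). a_0 = floor(sqrt(39)) = 6, since 6^2 = 36 <= 39 < 49 = 7^2.
Iterate m_{i+1} = d_i*a_i - m_i, d_{i+1} = (39 - m_{i+1}^2)/d_i, a_{i+1} = floor((a_0 + m_{i+1})/d_{i+1}):
  m_1 = 1*6 - 0 = 6, d_1 = (39 - 6^2)/1 = 3/1 = 3, a_1 = floor((6 + 6)/3) = 4.
  m_2 = 3*4 - 6 = 6, d_2 = (39 - 6^2)/3 = 3/3 = 1, a_2 = floor((6 + 6)/1) = 12.
  m_3 = 1*12 - 6 = 6, d_3 = (39 - 6^2)/1 = 3/1 = 3: (m_3, d_3) = (m_1, d_1) = (6, 3), so from here the quotients repeat a_1, a_2; the period length is 2.
Hence the expansion of sqrt(39) is a_0 = 6 followed by the repeating block 4, 12 (period 2).

[6; (4, 12)]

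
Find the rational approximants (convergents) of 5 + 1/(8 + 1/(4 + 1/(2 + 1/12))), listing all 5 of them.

5/1, 41/8, 169/33, 379/74, 4717/921

Using the convergent recurrence p_i = a_i*p_{i-1} + p_{i-2}, q_i = a_i*q_{i-1} + q_{i-2} with p_{-2}=0, p_{-1}=1, q_{-2}=1, q_{-1}=0:
  i=0: a_0=5, p_0 = 5*1 + 0 = 5, q_0 = 5*0 + 1 = 1.
  i=1: a_1=8, p_1 = 8*5 + 1 = 41, q_1 = 8*1 + 0 = 8.
  i=2: a_2=4, p_2 = 4*41 + 5 = 169, q_2 = 4*8 + 1 = 33.
  i=3: a_3=2, p_3 = 2*169 + 41 = 379, q_3 = 2*33 + 8 = 74.
  i=4: a_4=12, p_4 = 12*379 + 169 = 4717, q_4 = 12*74 + 33 = 921.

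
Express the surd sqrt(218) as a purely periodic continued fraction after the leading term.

[14; (1, 3, 3, 1, 28)]

Write x_i = (sqrt(218) + m_i)/d_i with (m_0, d_0) = (0, 1). a_0 = floor(sqrt(218)) = 14, since 14^2 = 196 <= 218 < 225 = 15^2.
Iterate m_{i+1} = d_i*a_i - m_i, d_{i+1} = (218 - m_{i+1}^2)/d_i, a_{i+1} = floor((a_0 + m_{i+1})/d_{i+1}):
  m_1 = 1*14 - 0 = 14, d_1 = (218 - 14^2)/1 = 22/1 = 22, a_1 = floor((14 + 14)/22) = 1.
  m_2 = 22*1 - 14 = 8, d_2 = (218 - 8^2)/22 = 154/22 = 7, a_2 = floor((14 + 8)/7) = 3.
  m_3 = 7*3 - 8 = 13, d_3 = (218 - 13^2)/7 = 49/7 = 7, a_3 = floor((14 + 13)/7) = 3.
  m_4 = 7*3 - 13 = 8, d_4 = (218 - 8^2)/7 = 154/7 = 22, a_4 = floor((14 + 8)/22) = 1.
  m_5 = 22*1 - 8 = 14, d_5 = (218 - 14^2)/22 = 22/22 = 1, a_5 = floor((14 + 14)/1) = 28.
  m_6 = 1*28 - 14 = 14, d_6 = (218 - 14^2)/1 = 22/1 = 22: (m_6, d_6) = (m_1, d_1) = (14, 22), so from here the quotients repeat a_1, ..., a_5; the period length is 5.
Hence the expansion of sqrt(218) is a_0 = 14 followed by the repeating block 1, 3, 3, 1, 28 (period 5).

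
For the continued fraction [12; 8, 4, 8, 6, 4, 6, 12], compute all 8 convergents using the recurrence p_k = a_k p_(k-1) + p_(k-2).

Using the convergent recurrence p_i = a_i*p_{i-1} + p_{i-2}, q_i = a_i*q_{i-1} + q_{i-2} with p_{-2}=0, p_{-1}=1, q_{-2}=1, q_{-1}=0:
  i=0: a_0=12, p_0 = 12*1 + 0 = 12, q_0 = 12*0 + 1 = 1.
  i=1: a_1=8, p_1 = 8*12 + 1 = 97, q_1 = 8*1 + 0 = 8.
  i=2: a_2=4, p_2 = 4*97 + 12 = 400, q_2 = 4*8 + 1 = 33.
  i=3: a_3=8, p_3 = 8*400 + 97 = 3297, q_3 = 8*33 + 8 = 272.
  i=4: a_4=6, p_4 = 6*3297 + 400 = 20182, q_4 = 6*272 + 33 = 1665.
  i=5: a_5=4, p_5 = 4*20182 + 3297 = 84025, q_5 = 4*1665 + 272 = 6932.
  i=6: a_6=6, p_6 = 6*84025 + 20182 = 524332, q_6 = 6*6932 + 1665 = 43257.
  i=7: a_7=12, p_7 = 12*524332 + 84025 = 6376009, q_7 = 12*43257 + 6932 = 526016.

12/1, 97/8, 400/33, 3297/272, 20182/1665, 84025/6932, 524332/43257, 6376009/526016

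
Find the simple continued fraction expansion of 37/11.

[3; 2, 1, 3]

Run the Euclidean algorithm on 37 and 11; the successive quotients are the partial quotients a_0, a_1, ... (each step inverts the fractional part left over by the previous one):
  37 = 3*11 + 4, so a_0 = 3.
  11 = 2*4 + 3, so a_1 = 2.
  4 = 1*3 + 1, so a_2 = 1.
  3 = 3*1 + 0, so a_3 = 3.
The remainder reaches 0 after 4 divisions, so the expansion has 4 partial quotients, read off in order.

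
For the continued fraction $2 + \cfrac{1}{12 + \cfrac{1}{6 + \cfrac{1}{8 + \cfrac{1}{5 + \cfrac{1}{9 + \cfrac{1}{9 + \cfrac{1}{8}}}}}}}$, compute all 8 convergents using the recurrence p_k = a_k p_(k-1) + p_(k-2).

Using the convergent recurrence p_i = a_i*p_{i-1} + p_{i-2}, q_i = a_i*q_{i-1} + q_{i-2} with p_{-2}=0, p_{-1}=1, q_{-2}=1, q_{-1}=0:
  i=0: a_0=2, p_0 = 2*1 + 0 = 2, q_0 = 2*0 + 1 = 1.
  i=1: a_1=12, p_1 = 12*2 + 1 = 25, q_1 = 12*1 + 0 = 12.
  i=2: a_2=6, p_2 = 6*25 + 2 = 152, q_2 = 6*12 + 1 = 73.
  i=3: a_3=8, p_3 = 8*152 + 25 = 1241, q_3 = 8*73 + 12 = 596.
  i=4: a_4=5, p_4 = 5*1241 + 152 = 6357, q_4 = 5*596 + 73 = 3053.
  i=5: a_5=9, p_5 = 9*6357 + 1241 = 58454, q_5 = 9*3053 + 596 = 28073.
  i=6: a_6=9, p_6 = 9*58454 + 6357 = 532443, q_6 = 9*28073 + 3053 = 255710.
  i=7: a_7=8, p_7 = 8*532443 + 58454 = 4317998, q_7 = 8*255710 + 28073 = 2073753.

2/1, 25/12, 152/73, 1241/596, 6357/3053, 58454/28073, 532443/255710, 4317998/2073753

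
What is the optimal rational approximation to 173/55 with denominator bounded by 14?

Expand x = 173/55 as a continued fraction with the Euclidean algorithm:
  173 = 3*55 + 8, so a_0 = 3.
  55 = 6*8 + 7, so a_1 = 6.
  8 = 1*7 + 1, so a_2 = 1.
  7 = 7*1 + 0, so a_3 = 7.
so x = [3; 6, 1, 7].
Convergents (p_i = a_i*p_{i-1} + p_{i-2}, q_i = a_i*q_{i-1} + q_{i-2} with p_{-2}=0, p_{-1}=1, q_{-2}=1, q_{-1}=0), until the denominator exceeds 14:
  i=0: a_0=3, p_0 = 3*1 + 0 = 3, q_0 = 3*0 + 1 = 1.
  i=1: a_1=6, p_1 = 6*3 + 1 = 19, q_1 = 6*1 + 0 = 6.
  i=2: a_2=1, p_2 = 1*19 + 3 = 22, q_2 = 1*6 + 1 = 7.
  i=3: a_3=7, p_3 = 7*22 + 19 = 173, q_3 = 7*7 + 6 = 55.
q_3 = 55 > 14, so the last convergent with denominator <= 14 is p_2/q_2 = 22/7.
The closest fraction with denominator <= 14 is either p_2/q_2 or the intermediate fraction (k*p_2 + p_1)/(k*q_2 + q_1) with the largest k >= 1 whose denominator stays <= 14; these approach x as k grows, and every other convergent or intermediate fraction in range is farther away.
Largest k: floor((14 - q_1)/q_2) = floor((14 - 6)/7) = 1.
That gives (1*22 + 19)/(1*7 + 6) = 41/13.
Compare the errors: |x - 22/7| = |173*7 - 22*55|/(55*7) = 1/385, and |x - 41/13| = |173*13 - 41*55|/(55*13) = 6/715.
Cross-multiplying, 1*715 = 715 < 2310 = 6*385, so 1/385 is smaller: the convergent 22/7 is closer to x than 41/13.

22/7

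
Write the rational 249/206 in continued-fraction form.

Run the Euclidean algorithm on 249 and 206; the successive quotients are the partial quotients a_0, a_1, ... (each step inverts the fractional part left over by the previous one):
  249 = 1*206 + 43, so a_0 = 1.
  206 = 4*43 + 34, so a_1 = 4.
  43 = 1*34 + 9, so a_2 = 1.
  34 = 3*9 + 7, so a_3 = 3.
  9 = 1*7 + 2, so a_4 = 1.
  7 = 3*2 + 1, so a_5 = 3.
  2 = 2*1 + 0, so a_6 = 2.
The remainder reaches 0 after 7 divisions, so the expansion has 7 partial quotients, read off in order.

[1; 4, 1, 3, 1, 3, 2]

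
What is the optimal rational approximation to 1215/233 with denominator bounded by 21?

73/14

Expand x = 1215/233 as a continued fraction with the Euclidean algorithm:
  1215 = 5*233 + 50, so a_0 = 5.
  233 = 4*50 + 33, so a_1 = 4.
  50 = 1*33 + 17, so a_2 = 1.
  33 = 1*17 + 16, so a_3 = 1.
  17 = 1*16 + 1, so a_4 = 1.
  16 = 16*1 + 0, so a_5 = 16.
so x = [5; 4, 1, 1, 1, 16].
Convergents (p_i = a_i*p_{i-1} + p_{i-2}, q_i = a_i*q_{i-1} + q_{i-2} with p_{-2}=0, p_{-1}=1, q_{-2}=1, q_{-1}=0), until the denominator exceeds 21:
  i=0: a_0=5, p_0 = 5*1 + 0 = 5, q_0 = 5*0 + 1 = 1.
  i=1: a_1=4, p_1 = 4*5 + 1 = 21, q_1 = 4*1 + 0 = 4.
  i=2: a_2=1, p_2 = 1*21 + 5 = 26, q_2 = 1*4 + 1 = 5.
  i=3: a_3=1, p_3 = 1*26 + 21 = 47, q_3 = 1*5 + 4 = 9.
  i=4: a_4=1, p_4 = 1*47 + 26 = 73, q_4 = 1*9 + 5 = 14.
  i=5: a_5=16, p_5 = 16*73 + 47 = 1215, q_5 = 16*14 + 9 = 233.
q_5 = 233 > 21, so the last convergent with denominator <= 21 is p_4/q_4 = 73/14.
The closest fraction with denominator <= 21 is either p_4/q_4 or the intermediate fraction (k*p_4 + p_3)/(k*q_4 + q_3) with the largest k >= 1 whose denominator stays <= 21; these approach x as k grows, and every other convergent or intermediate fraction in range is farther away.
Largest k: floor((21 - q_3)/q_4) = floor((21 - 9)/14) = 0.
Since k = 0, no intermediate fraction beyond p_4/q_4 has denominator <= 21, so the convergent 73/14 is the closest (its error is |1215*14 - 73*233|/(233*14) = 1/3262).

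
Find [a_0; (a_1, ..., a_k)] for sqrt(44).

Write x_i = (sqrt(44) + m_i)/d_i with (m_0, d_0) = (0, 1). a_0 = floor(sqrt(44)) = 6, since 6^2 = 36 <= 44 < 49 = 7^2.
Iterate m_{i+1} = d_i*a_i - m_i, d_{i+1} = (44 - m_{i+1}^2)/d_i, a_{i+1} = floor((a_0 + m_{i+1})/d_{i+1}):
  m_1 = 1*6 - 0 = 6, d_1 = (44 - 6^2)/1 = 8/1 = 8, a_1 = floor((6 + 6)/8) = 1.
  m_2 = 8*1 - 6 = 2, d_2 = (44 - 2^2)/8 = 40/8 = 5, a_2 = floor((6 + 2)/5) = 1.
  m_3 = 5*1 - 2 = 3, d_3 = (44 - 3^2)/5 = 35/5 = 7, a_3 = floor((6 + 3)/7) = 1.
  m_4 = 7*1 - 3 = 4, d_4 = (44 - 4^2)/7 = 28/7 = 4, a_4 = floor((6 + 4)/4) = 2.
  m_5 = 4*2 - 4 = 4, d_5 = (44 - 4^2)/4 = 28/4 = 7, a_5 = floor((6 + 4)/7) = 1.
  m_6 = 7*1 - 4 = 3, d_6 = (44 - 3^2)/7 = 35/7 = 5, a_6 = floor((6 + 3)/5) = 1.
  m_7 = 5*1 - 3 = 2, d_7 = (44 - 2^2)/5 = 40/5 = 8, a_7 = floor((6 + 2)/8) = 1.
  m_8 = 8*1 - 2 = 6, d_8 = (44 - 6^2)/8 = 8/8 = 1, a_8 = floor((6 + 6)/1) = 12.
  m_9 = 1*12 - 6 = 6, d_9 = (44 - 6^2)/1 = 8/1 = 8: (m_9, d_9) = (m_1, d_1) = (6, 8), so from here the quotients repeat a_1, ..., a_8; the period length is 8.
Hence the expansion of sqrt(44) is a_0 = 6 followed by the repeating block 1, 1, 1, 2, 1, 1, 1, 12 (period 8).

[6; (1, 1, 1, 2, 1, 1, 1, 12)]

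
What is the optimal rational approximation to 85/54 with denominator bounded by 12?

11/7

Expand x = 85/54 as a continued fraction with the Euclidean algorithm:
  85 = 1*54 + 31, so a_0 = 1.
  54 = 1*31 + 23, so a_1 = 1.
  31 = 1*23 + 8, so a_2 = 1.
  23 = 2*8 + 7, so a_3 = 2.
  8 = 1*7 + 1, so a_4 = 1.
  7 = 7*1 + 0, so a_5 = 7.
so x = [1; 1, 1, 2, 1, 7].
Convergents (p_i = a_i*p_{i-1} + p_{i-2}, q_i = a_i*q_{i-1} + q_{i-2} with p_{-2}=0, p_{-1}=1, q_{-2}=1, q_{-1}=0), until the denominator exceeds 12:
  i=0: a_0=1, p_0 = 1*1 + 0 = 1, q_0 = 1*0 + 1 = 1.
  i=1: a_1=1, p_1 = 1*1 + 1 = 2, q_1 = 1*1 + 0 = 1.
  i=2: a_2=1, p_2 = 1*2 + 1 = 3, q_2 = 1*1 + 1 = 2.
  i=3: a_3=2, p_3 = 2*3 + 2 = 8, q_3 = 2*2 + 1 = 5.
  i=4: a_4=1, p_4 = 1*8 + 3 = 11, q_4 = 1*5 + 2 = 7.
  i=5: a_5=7, p_5 = 7*11 + 8 = 85, q_5 = 7*7 + 5 = 54.
q_5 = 54 > 12, so the last convergent with denominator <= 12 is p_4/q_4 = 11/7.
The closest fraction with denominator <= 12 is either p_4/q_4 or the intermediate fraction (k*p_4 + p_3)/(k*q_4 + q_3) with the largest k >= 1 whose denominator stays <= 12; these approach x as k grows, and every other convergent or intermediate fraction in range is farther away.
Largest k: floor((12 - q_3)/q_4) = floor((12 - 5)/7) = 1.
That gives (1*11 + 8)/(1*7 + 5) = 19/12.
Compare the errors: |x - 11/7| = |85*7 - 11*54|/(54*7) = 1/378, and |x - 19/12| = |85*12 - 19*54|/(54*12) = 6/648.
Cross-multiplying, 1*648 = 648 < 2268 = 6*378, so 1/378 is smaller: the convergent 11/7 is closer to x than 19/12.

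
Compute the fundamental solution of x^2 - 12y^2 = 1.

First expand sqrt(12) as a continued fraction. With x_i = (sqrt(12) + m_i)/d_i and (m_0, d_0) = (0, 1): a_0 = floor(sqrt(12)) = 3, since 3^2 = 9 <= 12 < 16 = 4^2.
Iterate m_{i+1} = d_i*a_i - m_i, d_{i+1} = (12 - m_{i+1}^2)/d_i, a_{i+1} = floor((a_0 + m_{i+1})/d_{i+1}):
  m_1 = 1*3 - 0 = 3, d_1 = (12 - 3^2)/1 = 3/1 = 3, a_1 = floor((3 + 3)/3) = 2.
  m_2 = 3*2 - 3 = 3, d_2 = (12 - 3^2)/3 = 3/3 = 1, a_2 = floor((3 + 3)/1) = 6.
  m_3 = 1*6 - 3 = 3, d_3 = (12 - 3^2)/1 = 3/1 = 3: (m_3, d_3) = (m_1, d_1) = (3, 3), so from here the quotients repeat a_1, a_2; the period length is 2.
So sqrt(12) = [3; (2, 6)] with period length k = 2.
k is even, so the fundamental solution of x^2 - 12y^2 = 1 is (p_{k-1}, q_{k-1}) = (p_1, q_1); compute convergents through index 1.
Convergents (p_i = a_i*p_{i-1} + p_{i-2}, q_i = a_i*q_{i-1} + q_{i-2} with p_{-2}=0, p_{-1}=1, q_{-2}=1, q_{-1}=0):
  i=0: a_0=3, p_0 = 3*1 + 0 = 3, q_0 = 3*0 + 1 = 1.
  i=1: a_1=2, p_1 = 2*3 + 1 = 7, q_1 = 2*1 + 0 = 2.
Check: 7^2 - 12*2^2 = 49 - 48 = 1, so (x, y) = (7, 2) solves the equation, and by the theorem it is the least positive solution.

(x, y) = (7, 2)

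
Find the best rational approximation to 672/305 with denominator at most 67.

130/59

Expand x = 672/305 as a continued fraction with the Euclidean algorithm:
  672 = 2*305 + 62, so a_0 = 2.
  305 = 4*62 + 57, so a_1 = 4.
  62 = 1*57 + 5, so a_2 = 1.
  57 = 11*5 + 2, so a_3 = 11.
  5 = 2*2 + 1, so a_4 = 2.
  2 = 2*1 + 0, so a_5 = 2.
so x = [2; 4, 1, 11, 2, 2].
Convergents (p_i = a_i*p_{i-1} + p_{i-2}, q_i = a_i*q_{i-1} + q_{i-2} with p_{-2}=0, p_{-1}=1, q_{-2}=1, q_{-1}=0), until the denominator exceeds 67:
  i=0: a_0=2, p_0 = 2*1 + 0 = 2, q_0 = 2*0 + 1 = 1.
  i=1: a_1=4, p_1 = 4*2 + 1 = 9, q_1 = 4*1 + 0 = 4.
  i=2: a_2=1, p_2 = 1*9 + 2 = 11, q_2 = 1*4 + 1 = 5.
  i=3: a_3=11, p_3 = 11*11 + 9 = 130, q_3 = 11*5 + 4 = 59.
  i=4: a_4=2, p_4 = 2*130 + 11 = 271, q_4 = 2*59 + 5 = 123.
q_4 = 123 > 67, so the last convergent with denominator <= 67 is p_3/q_3 = 130/59.
The closest fraction with denominator <= 67 is either p_3/q_3 or the intermediate fraction (k*p_3 + p_2)/(k*q_3 + q_2) with the largest k >= 1 whose denominator stays <= 67; these approach x as k grows, and every other convergent or intermediate fraction in range is farther away.
Largest k: floor((67 - q_2)/q_3) = floor((67 - 5)/59) = 1.
That gives (1*130 + 11)/(1*59 + 5) = 141/64.
Compare the errors: |x - 130/59| = |672*59 - 130*305|/(305*59) = 2/17995, and |x - 141/64| = |672*64 - 141*305|/(305*64) = 3/19520.
Cross-multiplying, 2*19520 = 39040 < 53985 = 3*17995, so 2/17995 is smaller: the convergent 130/59 is closer to x than 141/64.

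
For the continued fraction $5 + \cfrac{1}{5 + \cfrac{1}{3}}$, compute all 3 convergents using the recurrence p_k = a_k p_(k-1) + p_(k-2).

Using the convergent recurrence p_i = a_i*p_{i-1} + p_{i-2}, q_i = a_i*q_{i-1} + q_{i-2} with p_{-2}=0, p_{-1}=1, q_{-2}=1, q_{-1}=0:
  i=0: a_0=5, p_0 = 5*1 + 0 = 5, q_0 = 5*0 + 1 = 1.
  i=1: a_1=5, p_1 = 5*5 + 1 = 26, q_1 = 5*1 + 0 = 5.
  i=2: a_2=3, p_2 = 3*26 + 5 = 83, q_2 = 3*5 + 1 = 16.

5/1, 26/5, 83/16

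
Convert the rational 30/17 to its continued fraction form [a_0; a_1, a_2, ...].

[1; 1, 3, 4]

Run the Euclidean algorithm on 30 and 17; the successive quotients are the partial quotients a_0, a_1, ... (each step inverts the fractional part left over by the previous one):
  30 = 1*17 + 13, so a_0 = 1.
  17 = 1*13 + 4, so a_1 = 1.
  13 = 3*4 + 1, so a_2 = 3.
  4 = 4*1 + 0, so a_3 = 4.
The remainder reaches 0 after 4 divisions, so the expansion has 4 partial quotients, read off in order.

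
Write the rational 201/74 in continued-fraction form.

Run the Euclidean algorithm on 201 and 74; the successive quotients are the partial quotients a_0, a_1, ... (each step inverts the fractional part left over by the previous one):
  201 = 2*74 + 53, so a_0 = 2.
  74 = 1*53 + 21, so a_1 = 1.
  53 = 2*21 + 11, so a_2 = 2.
  21 = 1*11 + 10, so a_3 = 1.
  11 = 1*10 + 1, so a_4 = 1.
  10 = 10*1 + 0, so a_5 = 10.
The remainder reaches 0 after 6 divisions, so the expansion has 6 partial quotients, read off in order.

[2; 1, 2, 1, 1, 10]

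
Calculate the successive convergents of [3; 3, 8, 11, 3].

3/1, 10/3, 83/25, 923/278, 2852/859

Using the convergent recurrence p_i = a_i*p_{i-1} + p_{i-2}, q_i = a_i*q_{i-1} + q_{i-2} with p_{-2}=0, p_{-1}=1, q_{-2}=1, q_{-1}=0:
  i=0: a_0=3, p_0 = 3*1 + 0 = 3, q_0 = 3*0 + 1 = 1.
  i=1: a_1=3, p_1 = 3*3 + 1 = 10, q_1 = 3*1 + 0 = 3.
  i=2: a_2=8, p_2 = 8*10 + 3 = 83, q_2 = 8*3 + 1 = 25.
  i=3: a_3=11, p_3 = 11*83 + 10 = 923, q_3 = 11*25 + 3 = 278.
  i=4: a_4=3, p_4 = 3*923 + 83 = 2852, q_4 = 3*278 + 25 = 859.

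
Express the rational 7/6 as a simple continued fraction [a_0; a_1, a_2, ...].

Run the Euclidean algorithm on 7 and 6; the successive quotients are the partial quotients a_0, a_1, ... (each step inverts the fractional part left over by the previous one):
  7 = 1*6 + 1, so a_0 = 1.
  6 = 6*1 + 0, so a_1 = 6.
The remainder reaches 0 after 2 divisions, so the expansion has 2 partial quotients, read off in order.

[1; 6]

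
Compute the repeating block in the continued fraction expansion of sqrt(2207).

[46; (1, 45, 1, 92)]

Write x_i = (sqrt(2207) + m_i)/d_i with (m_0, d_0) = (0, 1). a_0 = floor(sqrt(2207)) = 46, since 46^2 = 2116 <= 2207 < 2209 = 47^2.
Iterate m_{i+1} = d_i*a_i - m_i, d_{i+1} = (2207 - m_{i+1}^2)/d_i, a_{i+1} = floor((a_0 + m_{i+1})/d_{i+1}):
  m_1 = 1*46 - 0 = 46, d_1 = (2207 - 46^2)/1 = 91/1 = 91, a_1 = floor((46 + 46)/91) = 1.
  m_2 = 91*1 - 46 = 45, d_2 = (2207 - 45^2)/91 = 182/91 = 2, a_2 = floor((46 + 45)/2) = 45.
  m_3 = 2*45 - 45 = 45, d_3 = (2207 - 45^2)/2 = 182/2 = 91, a_3 = floor((46 + 45)/91) = 1.
  m_4 = 91*1 - 45 = 46, d_4 = (2207 - 46^2)/91 = 91/91 = 1, a_4 = floor((46 + 46)/1) = 92.
  m_5 = 1*92 - 46 = 46, d_5 = (2207 - 46^2)/1 = 91/1 = 91: (m_5, d_5) = (m_1, d_1) = (46, 91), so from here the quotients repeat a_1, ..., a_4; the period length is 4.
Hence the expansion of sqrt(2207) is a_0 = 46 followed by the repeating block 1, 45, 1, 92 (period 4).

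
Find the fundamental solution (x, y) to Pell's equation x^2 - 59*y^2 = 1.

(x, y) = (530, 69)

First expand sqrt(59) as a continued fraction. With x_i = (sqrt(59) + m_i)/d_i and (m_0, d_0) = (0, 1): a_0 = floor(sqrt(59)) = 7, since 7^2 = 49 <= 59 < 64 = 8^2.
Iterate m_{i+1} = d_i*a_i - m_i, d_{i+1} = (59 - m_{i+1}^2)/d_i, a_{i+1} = floor((a_0 + m_{i+1})/d_{i+1}):
  m_1 = 1*7 - 0 = 7, d_1 = (59 - 7^2)/1 = 10/1 = 10, a_1 = floor((7 + 7)/10) = 1.
  m_2 = 10*1 - 7 = 3, d_2 = (59 - 3^2)/10 = 50/10 = 5, a_2 = floor((7 + 3)/5) = 2.
  m_3 = 5*2 - 3 = 7, d_3 = (59 - 7^2)/5 = 10/5 = 2, a_3 = floor((7 + 7)/2) = 7.
  m_4 = 2*7 - 7 = 7, d_4 = (59 - 7^2)/2 = 10/2 = 5, a_4 = floor((7 + 7)/5) = 2.
  m_5 = 5*2 - 7 = 3, d_5 = (59 - 3^2)/5 = 50/5 = 10, a_5 = floor((7 + 3)/10) = 1.
  m_6 = 10*1 - 3 = 7, d_6 = (59 - 7^2)/10 = 10/10 = 1, a_6 = floor((7 + 7)/1) = 14.
  m_7 = 1*14 - 7 = 7, d_7 = (59 - 7^2)/1 = 10/1 = 10: (m_7, d_7) = (m_1, d_1) = (7, 10), so from here the quotients repeat a_1, ..., a_6; the period length is 6.
So sqrt(59) = [7; (1, 2, 7, 2, 1, 14)] with period length k = 6.
k is even, so the fundamental solution of x^2 - 59y^2 = 1 is (p_{k-1}, q_{k-1}) = (p_5, q_5); compute convergents through index 5.
Convergents (p_i = a_i*p_{i-1} + p_{i-2}, q_i = a_i*q_{i-1} + q_{i-2} with p_{-2}=0, p_{-1}=1, q_{-2}=1, q_{-1}=0):
  i=0: a_0=7, p_0 = 7*1 + 0 = 7, q_0 = 7*0 + 1 = 1.
  i=1: a_1=1, p_1 = 1*7 + 1 = 8, q_1 = 1*1 + 0 = 1.
  i=2: a_2=2, p_2 = 2*8 + 7 = 23, q_2 = 2*1 + 1 = 3.
  i=3: a_3=7, p_3 = 7*23 + 8 = 169, q_3 = 7*3 + 1 = 22.
  i=4: a_4=2, p_4 = 2*169 + 23 = 361, q_4 = 2*22 + 3 = 47.
  i=5: a_5=1, p_5 = 1*361 + 169 = 530, q_5 = 1*47 + 22 = 69.
Check: 530^2 - 59*69^2 = 280900 - 280899 = 1, so (x, y) = (530, 69) solves the equation, and by the theorem it is the least positive solution.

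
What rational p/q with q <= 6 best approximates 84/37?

Expand x = 84/37 as a continued fraction with the Euclidean algorithm:
  84 = 2*37 + 10, so a_0 = 2.
  37 = 3*10 + 7, so a_1 = 3.
  10 = 1*7 + 3, so a_2 = 1.
  7 = 2*3 + 1, so a_3 = 2.
  3 = 3*1 + 0, so a_4 = 3.
so x = [2; 3, 1, 2, 3].
Convergents (p_i = a_i*p_{i-1} + p_{i-2}, q_i = a_i*q_{i-1} + q_{i-2} with p_{-2}=0, p_{-1}=1, q_{-2}=1, q_{-1}=0), until the denominator exceeds 6:
  i=0: a_0=2, p_0 = 2*1 + 0 = 2, q_0 = 2*0 + 1 = 1.
  i=1: a_1=3, p_1 = 3*2 + 1 = 7, q_1 = 3*1 + 0 = 3.
  i=2: a_2=1, p_2 = 1*7 + 2 = 9, q_2 = 1*3 + 1 = 4.
  i=3: a_3=2, p_3 = 2*9 + 7 = 25, q_3 = 2*4 + 3 = 11.
q_3 = 11 > 6, so the last convergent with denominator <= 6 is p_2/q_2 = 9/4.
The closest fraction with denominator <= 6 is either p_2/q_2 or the intermediate fraction (k*p_2 + p_1)/(k*q_2 + q_1) with the largest k >= 1 whose denominator stays <= 6; these approach x as k grows, and every other convergent or intermediate fraction in range is farther away.
Largest k: floor((6 - q_1)/q_2) = floor((6 - 3)/4) = 0.
Since k = 0, no intermediate fraction beyond p_2/q_2 has denominator <= 6, so the convergent 9/4 is the closest (its error is |84*4 - 9*37|/(37*4) = 3/148).

9/4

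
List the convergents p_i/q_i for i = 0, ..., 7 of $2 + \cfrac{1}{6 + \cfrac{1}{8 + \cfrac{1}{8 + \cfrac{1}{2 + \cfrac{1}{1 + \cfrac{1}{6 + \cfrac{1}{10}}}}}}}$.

2/1, 13/6, 106/49, 861/398, 1828/845, 2689/1243, 17962/8303, 182309/84273

Using the convergent recurrence p_i = a_i*p_{i-1} + p_{i-2}, q_i = a_i*q_{i-1} + q_{i-2} with p_{-2}=0, p_{-1}=1, q_{-2}=1, q_{-1}=0:
  i=0: a_0=2, p_0 = 2*1 + 0 = 2, q_0 = 2*0 + 1 = 1.
  i=1: a_1=6, p_1 = 6*2 + 1 = 13, q_1 = 6*1 + 0 = 6.
  i=2: a_2=8, p_2 = 8*13 + 2 = 106, q_2 = 8*6 + 1 = 49.
  i=3: a_3=8, p_3 = 8*106 + 13 = 861, q_3 = 8*49 + 6 = 398.
  i=4: a_4=2, p_4 = 2*861 + 106 = 1828, q_4 = 2*398 + 49 = 845.
  i=5: a_5=1, p_5 = 1*1828 + 861 = 2689, q_5 = 1*845 + 398 = 1243.
  i=6: a_6=6, p_6 = 6*2689 + 1828 = 17962, q_6 = 6*1243 + 845 = 8303.
  i=7: a_7=10, p_7 = 10*17962 + 2689 = 182309, q_7 = 10*8303 + 1243 = 84273.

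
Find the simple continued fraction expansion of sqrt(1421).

[37; (1, 2, 3, 2, 3, 2, 1, 74)]

Write x_i = (sqrt(1421) + m_i)/d_i with (m_0, d_0) = (0, 1). a_0 = floor(sqrt(1421)) = 37, since 37^2 = 1369 <= 1421 < 1444 = 38^2.
Iterate m_{i+1} = d_i*a_i - m_i, d_{i+1} = (1421 - m_{i+1}^2)/d_i, a_{i+1} = floor((a_0 + m_{i+1})/d_{i+1}):
  m_1 = 1*37 - 0 = 37, d_1 = (1421 - 37^2)/1 = 52/1 = 52, a_1 = floor((37 + 37)/52) = 1.
  m_2 = 52*1 - 37 = 15, d_2 = (1421 - 15^2)/52 = 1196/52 = 23, a_2 = floor((37 + 15)/23) = 2.
  m_3 = 23*2 - 15 = 31, d_3 = (1421 - 31^2)/23 = 460/23 = 20, a_3 = floor((37 + 31)/20) = 3.
  m_4 = 20*3 - 31 = 29, d_4 = (1421 - 29^2)/20 = 580/20 = 29, a_4 = floor((37 + 29)/29) = 2.
  m_5 = 29*2 - 29 = 29, d_5 = (1421 - 29^2)/29 = 580/29 = 20, a_5 = floor((37 + 29)/20) = 3.
  m_6 = 20*3 - 29 = 31, d_6 = (1421 - 31^2)/20 = 460/20 = 23, a_6 = floor((37 + 31)/23) = 2.
  m_7 = 23*2 - 31 = 15, d_7 = (1421 - 15^2)/23 = 1196/23 = 52, a_7 = floor((37 + 15)/52) = 1.
  m_8 = 52*1 - 15 = 37, d_8 = (1421 - 37^2)/52 = 52/52 = 1, a_8 = floor((37 + 37)/1) = 74.
  m_9 = 1*74 - 37 = 37, d_9 = (1421 - 37^2)/1 = 52/1 = 52: (m_9, d_9) = (m_1, d_1) = (37, 52), so from here the quotients repeat a_1, ..., a_8; the period length is 8.
Hence the expansion of sqrt(1421) is a_0 = 37 followed by the repeating block 1, 2, 3, 2, 3, 2, 1, 74 (period 8).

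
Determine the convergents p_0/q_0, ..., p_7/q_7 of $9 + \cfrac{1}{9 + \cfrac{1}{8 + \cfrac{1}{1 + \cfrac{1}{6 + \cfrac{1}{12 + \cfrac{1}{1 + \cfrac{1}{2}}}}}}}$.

Using the convergent recurrence p_i = a_i*p_{i-1} + p_{i-2}, q_i = a_i*q_{i-1} + q_{i-2} with p_{-2}=0, p_{-1}=1, q_{-2}=1, q_{-1}=0:
  i=0: a_0=9, p_0 = 9*1 + 0 = 9, q_0 = 9*0 + 1 = 1.
  i=1: a_1=9, p_1 = 9*9 + 1 = 82, q_1 = 9*1 + 0 = 9.
  i=2: a_2=8, p_2 = 8*82 + 9 = 665, q_2 = 8*9 + 1 = 73.
  i=3: a_3=1, p_3 = 1*665 + 82 = 747, q_3 = 1*73 + 9 = 82.
  i=4: a_4=6, p_4 = 6*747 + 665 = 5147, q_4 = 6*82 + 73 = 565.
  i=5: a_5=12, p_5 = 12*5147 + 747 = 62511, q_5 = 12*565 + 82 = 6862.
  i=6: a_6=1, p_6 = 1*62511 + 5147 = 67658, q_6 = 1*6862 + 565 = 7427.
  i=7: a_7=2, p_7 = 2*67658 + 62511 = 197827, q_7 = 2*7427 + 6862 = 21716.

9/1, 82/9, 665/73, 747/82, 5147/565, 62511/6862, 67658/7427, 197827/21716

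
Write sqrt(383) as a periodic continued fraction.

Write x_i = (sqrt(383) + m_i)/d_i with (m_0, d_0) = (0, 1). a_0 = floor(sqrt(383)) = 19, since 19^2 = 361 <= 383 < 400 = 20^2.
Iterate m_{i+1} = d_i*a_i - m_i, d_{i+1} = (383 - m_{i+1}^2)/d_i, a_{i+1} = floor((a_0 + m_{i+1})/d_{i+1}):
  m_1 = 1*19 - 0 = 19, d_1 = (383 - 19^2)/1 = 22/1 = 22, a_1 = floor((19 + 19)/22) = 1.
  m_2 = 22*1 - 19 = 3, d_2 = (383 - 3^2)/22 = 374/22 = 17, a_2 = floor((19 + 3)/17) = 1.
  m_3 = 17*1 - 3 = 14, d_3 = (383 - 14^2)/17 = 187/17 = 11, a_3 = floor((19 + 14)/11) = 3.
  m_4 = 11*3 - 14 = 19, d_4 = (383 - 19^2)/11 = 22/11 = 2, a_4 = floor((19 + 19)/2) = 19.
  m_5 = 2*19 - 19 = 19, d_5 = (383 - 19^2)/2 = 22/2 = 11, a_5 = floor((19 + 19)/11) = 3.
  m_6 = 11*3 - 19 = 14, d_6 = (383 - 14^2)/11 = 187/11 = 17, a_6 = floor((19 + 14)/17) = 1.
  m_7 = 17*1 - 14 = 3, d_7 = (383 - 3^2)/17 = 374/17 = 22, a_7 = floor((19 + 3)/22) = 1.
  m_8 = 22*1 - 3 = 19, d_8 = (383 - 19^2)/22 = 22/22 = 1, a_8 = floor((19 + 19)/1) = 38.
  m_9 = 1*38 - 19 = 19, d_9 = (383 - 19^2)/1 = 22/1 = 22: (m_9, d_9) = (m_1, d_1) = (19, 22), so from here the quotients repeat a_1, ..., a_8; the period length is 8.
Hence the expansion of sqrt(383) is a_0 = 19 followed by the repeating block 1, 1, 3, 19, 3, 1, 1, 38 (period 8).

[19; (1, 1, 3, 19, 3, 1, 1, 38)]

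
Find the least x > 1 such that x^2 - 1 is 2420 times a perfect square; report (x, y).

First expand sqrt(2420) as a continued fraction. With x_i = (sqrt(2420) + m_i)/d_i and (m_0, d_0) = (0, 1): a_0 = floor(sqrt(2420)) = 49, since 49^2 = 2401 <= 2420 < 2500 = 50^2.
Iterate m_{i+1} = d_i*a_i - m_i, d_{i+1} = (2420 - m_{i+1}^2)/d_i, a_{i+1} = floor((a_0 + m_{i+1})/d_{i+1}):
  m_1 = 1*49 - 0 = 49, d_1 = (2420 - 49^2)/1 = 19/1 = 19, a_1 = floor((49 + 49)/19) = 5.
  m_2 = 19*5 - 49 = 46, d_2 = (2420 - 46^2)/19 = 304/19 = 16, a_2 = floor((49 + 46)/16) = 5.
  m_3 = 16*5 - 46 = 34, d_3 = (2420 - 34^2)/16 = 1264/16 = 79, a_3 = floor((49 + 34)/79) = 1.
  m_4 = 79*1 - 34 = 45, d_4 = (2420 - 45^2)/79 = 395/79 = 5, a_4 = floor((49 + 45)/5) = 18.
  m_5 = 5*18 - 45 = 45, d_5 = (2420 - 45^2)/5 = 395/5 = 79, a_5 = floor((49 + 45)/79) = 1.
  m_6 = 79*1 - 45 = 34, d_6 = (2420 - 34^2)/79 = 1264/79 = 16, a_6 = floor((49 + 34)/16) = 5.
  m_7 = 16*5 - 34 = 46, d_7 = (2420 - 46^2)/16 = 304/16 = 19, a_7 = floor((49 + 46)/19) = 5.
  m_8 = 19*5 - 46 = 49, d_8 = (2420 - 49^2)/19 = 19/19 = 1, a_8 = floor((49 + 49)/1) = 98.
  m_9 = 1*98 - 49 = 49, d_9 = (2420 - 49^2)/1 = 19/1 = 19: (m_9, d_9) = (m_1, d_1) = (49, 19), so from here the quotients repeat a_1, ..., a_8; the period length is 8.
So sqrt(2420) = [49; (5, 5, 1, 18, 1, 5, 5, 98)] with period length k = 8.
k is even, so the fundamental solution of x^2 - 2420y^2 = 1 is (p_{k-1}, q_{k-1}) = (p_7, q_7); compute convergents through index 7.
Convergents (p_i = a_i*p_{i-1} + p_{i-2}, q_i = a_i*q_{i-1} + q_{i-2} with p_{-2}=0, p_{-1}=1, q_{-2}=1, q_{-1}=0):
  i=0: a_0=49, p_0 = 49*1 + 0 = 49, q_0 = 49*0 + 1 = 1.
  i=1: a_1=5, p_1 = 5*49 + 1 = 246, q_1 = 5*1 + 0 = 5.
  i=2: a_2=5, p_2 = 5*246 + 49 = 1279, q_2 = 5*5 + 1 = 26.
  i=3: a_3=1, p_3 = 1*1279 + 246 = 1525, q_3 = 1*26 + 5 = 31.
  i=4: a_4=18, p_4 = 18*1525 + 1279 = 28729, q_4 = 18*31 + 26 = 584.
  i=5: a_5=1, p_5 = 1*28729 + 1525 = 30254, q_5 = 1*584 + 31 = 615.
  i=6: a_6=5, p_6 = 5*30254 + 28729 = 179999, q_6 = 5*615 + 584 = 3659.
  i=7: a_7=5, p_7 = 5*179999 + 30254 = 930249, q_7 = 5*3659 + 615 = 18910.
Check: 930249^2 - 2420*18910^2 = 865363202001 - 865363202000 = 1, so (x, y) = (930249, 18910) solves the equation, and by the theorem it is the least positive solution.

(x, y) = (930249, 18910)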